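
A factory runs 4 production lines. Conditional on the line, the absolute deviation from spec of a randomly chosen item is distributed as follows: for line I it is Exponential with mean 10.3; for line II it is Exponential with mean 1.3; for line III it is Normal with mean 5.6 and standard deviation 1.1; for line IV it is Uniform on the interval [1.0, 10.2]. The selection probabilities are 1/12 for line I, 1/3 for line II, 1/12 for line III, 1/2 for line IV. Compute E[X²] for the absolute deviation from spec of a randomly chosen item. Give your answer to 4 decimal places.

40.7292

For each component E[X²] = Var + (mean)², giving I: 212.18; II: 3.38; III: 32.57; IV: 38.4133.
Overall E[X²] = 0.0833333·212.18 + 0.333333·3.38 + 0.0833333·32.57 + 0.5·38.4133 = 40.7292.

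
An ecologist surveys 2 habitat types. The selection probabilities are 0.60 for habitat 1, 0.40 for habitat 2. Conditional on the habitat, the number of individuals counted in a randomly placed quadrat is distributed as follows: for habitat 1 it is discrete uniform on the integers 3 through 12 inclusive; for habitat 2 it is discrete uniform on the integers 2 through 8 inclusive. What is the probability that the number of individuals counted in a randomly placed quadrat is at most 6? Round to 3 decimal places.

Conditional on each habitat, P(X ≤ 6): 1: 0.4; 2: 0.714286.
By total probability, P(X ≤ 6) = 0.6·0.4 + 0.4·0.714286 = 0.525714.

0.526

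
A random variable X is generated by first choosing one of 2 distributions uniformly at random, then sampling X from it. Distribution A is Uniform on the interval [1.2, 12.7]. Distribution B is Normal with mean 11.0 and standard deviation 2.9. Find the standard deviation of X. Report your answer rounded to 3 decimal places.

3.717

Per component, A: μ=6.95, E[X²]=59.3233; B: μ=11, E[X²]=129.41.
E[X] = 0.5·6.95 + 0.5·11 = 8.975.
E[X²] = 0.5·59.3233 + 0.5·129.41 = 94.3667.
Var(X) = E[X²] − (E[X])² = 94.3667 − 80.5506 = 13.816.
SD(X) = √13.816 = 3.71699.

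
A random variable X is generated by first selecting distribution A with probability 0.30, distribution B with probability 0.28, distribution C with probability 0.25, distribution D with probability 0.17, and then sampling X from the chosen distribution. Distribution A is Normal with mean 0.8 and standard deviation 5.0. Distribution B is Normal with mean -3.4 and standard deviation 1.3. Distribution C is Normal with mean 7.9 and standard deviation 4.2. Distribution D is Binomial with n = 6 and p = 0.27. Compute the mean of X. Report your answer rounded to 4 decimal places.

Component means — A: 0.8; B: -3.4; C: 7.9; D: 1.62.
E[X] = 0.3·0.8 + 0.28·-3.4 + 0.25·7.9 + 0.17·1.62 = 1.5384.

1.5384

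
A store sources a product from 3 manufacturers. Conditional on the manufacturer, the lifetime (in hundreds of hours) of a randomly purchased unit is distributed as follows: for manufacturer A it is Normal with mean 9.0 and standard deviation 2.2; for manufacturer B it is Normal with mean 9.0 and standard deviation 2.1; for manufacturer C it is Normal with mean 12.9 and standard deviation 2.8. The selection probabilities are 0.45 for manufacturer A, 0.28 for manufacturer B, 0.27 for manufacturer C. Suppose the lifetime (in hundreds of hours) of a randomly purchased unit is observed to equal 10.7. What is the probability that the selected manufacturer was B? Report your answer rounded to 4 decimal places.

Likelihoods f(10.7 | ·): A: 0.134532; B: 0.136895; C: 0.10464.
Posterior ∝ prior × likelihood. Numerator for B: 0.28·0.136895 = 0.0383306.
Normalizing constant: 0.45·0.134532 + 0.28·0.136895 + 0.27·0.10464 = 0.127123.
P(B | observation) = 0.0383306 / 0.127123 = 0.301524.

0.3015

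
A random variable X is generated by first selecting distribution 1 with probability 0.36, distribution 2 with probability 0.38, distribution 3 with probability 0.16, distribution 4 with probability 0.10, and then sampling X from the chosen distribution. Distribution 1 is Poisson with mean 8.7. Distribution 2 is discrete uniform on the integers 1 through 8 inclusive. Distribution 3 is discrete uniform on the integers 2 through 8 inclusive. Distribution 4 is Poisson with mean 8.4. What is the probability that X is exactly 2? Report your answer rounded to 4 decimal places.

0.0734

Conditional on each component, P(X = 2): 1: 0.00630444; 2: 0.125; 3: 0.142857; 4: 0.00793332.
By total probability, P(X = 2) = 0.36·0.00630444 + 0.38·0.125 + 0.16·0.142857 + 0.1·0.00793332 = 0.0734201.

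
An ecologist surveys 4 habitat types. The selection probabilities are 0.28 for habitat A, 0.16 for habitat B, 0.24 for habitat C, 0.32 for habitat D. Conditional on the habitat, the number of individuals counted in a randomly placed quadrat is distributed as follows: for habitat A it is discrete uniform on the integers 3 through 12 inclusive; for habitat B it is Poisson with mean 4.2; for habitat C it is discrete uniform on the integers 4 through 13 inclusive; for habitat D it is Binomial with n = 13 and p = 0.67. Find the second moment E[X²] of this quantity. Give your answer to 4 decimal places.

66.0707

For each component E[X²] = Var + (mean)², giving A: 64.5; B: 21.84; C: 80.5; D: 78.7384.
Overall E[X²] = 0.28·64.5 + 0.16·21.84 + 0.24·80.5 + 0.32·78.7384 = 66.0707.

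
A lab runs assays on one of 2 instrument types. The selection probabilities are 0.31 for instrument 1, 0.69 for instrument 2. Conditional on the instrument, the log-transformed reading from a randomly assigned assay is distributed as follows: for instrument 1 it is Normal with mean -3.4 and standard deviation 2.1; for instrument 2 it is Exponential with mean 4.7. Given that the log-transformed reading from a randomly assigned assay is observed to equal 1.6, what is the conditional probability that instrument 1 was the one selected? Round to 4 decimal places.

Likelihoods f(1.6 | ·): 1: 0.0111609; 2: 0.151376.
Posterior ∝ prior × likelihood. Numerator for 1: 0.31·0.0111609 = 0.00345986.
Normalizing constant: 0.31·0.0111609 + 0.69·0.151376 = 0.107909.
P(1 | observation) = 0.00345986 / 0.107909 = 0.0320627.

0.0321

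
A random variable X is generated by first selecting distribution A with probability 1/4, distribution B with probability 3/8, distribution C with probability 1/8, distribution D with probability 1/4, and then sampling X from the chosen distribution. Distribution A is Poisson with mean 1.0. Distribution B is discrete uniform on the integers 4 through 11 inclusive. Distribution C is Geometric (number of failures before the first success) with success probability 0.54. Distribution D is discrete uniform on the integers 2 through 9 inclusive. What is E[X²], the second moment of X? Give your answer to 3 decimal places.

For each component E[X²] = Var + (mean)², giving A: 2; B: 61.5; C: 2.30316; D: 35.5.
Overall E[X²] = 0.25·2 + 0.375·61.5 + 0.125·2.30316 + 0.25·35.5 = 32.7254.

32.725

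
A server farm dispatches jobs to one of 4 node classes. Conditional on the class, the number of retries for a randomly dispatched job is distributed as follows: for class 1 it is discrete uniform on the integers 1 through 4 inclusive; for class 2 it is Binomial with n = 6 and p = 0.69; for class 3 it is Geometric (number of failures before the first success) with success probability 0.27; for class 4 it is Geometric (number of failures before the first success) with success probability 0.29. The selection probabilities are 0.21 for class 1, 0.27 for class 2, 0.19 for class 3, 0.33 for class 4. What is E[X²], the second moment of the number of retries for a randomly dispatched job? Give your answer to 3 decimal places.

14.605

For each component E[X²] = Var + (mean)², giving 1: 7.5; 2: 18.423; 3: 17.3237; 4: 14.4364.
Overall E[X²] = 0.21·7.5 + 0.27·18.423 + 0.19·17.3237 + 0.33·14.4364 = 14.6047.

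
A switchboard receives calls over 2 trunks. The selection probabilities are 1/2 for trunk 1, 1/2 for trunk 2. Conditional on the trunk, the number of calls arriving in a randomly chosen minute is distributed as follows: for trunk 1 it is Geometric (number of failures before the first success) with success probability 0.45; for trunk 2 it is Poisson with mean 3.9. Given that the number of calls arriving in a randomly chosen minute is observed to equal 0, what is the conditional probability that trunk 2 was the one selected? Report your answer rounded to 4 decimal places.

Likelihoods P(X=0 | ·): 1: 0.45; 2: 0.0202419.
Posterior ∝ prior × likelihood. Numerator for 2: 0.5·0.0202419 = 0.010121.
Normalizing constant: 0.5·0.45 + 0.5·0.0202419 = 0.235121.
P(2 | observation) = 0.010121 / 0.235121 = 0.0430457.

0.0430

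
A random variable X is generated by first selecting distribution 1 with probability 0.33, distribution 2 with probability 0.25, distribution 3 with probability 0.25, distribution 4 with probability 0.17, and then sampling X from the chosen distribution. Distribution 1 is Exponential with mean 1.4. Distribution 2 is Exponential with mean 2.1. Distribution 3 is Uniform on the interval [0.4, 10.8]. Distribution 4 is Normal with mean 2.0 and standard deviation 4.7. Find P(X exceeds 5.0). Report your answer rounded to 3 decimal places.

0.216

Conditional on each component, P(X > 5.0): 1: 0.0281157; 2: 0.0924625; 3: 0.557692; 4: 0.26164.
By total probability, P(X > 5.0) = 0.33·0.0281157 + 0.25·0.0924625 + 0.25·0.557692 + 0.17·0.26164 = 0.216296.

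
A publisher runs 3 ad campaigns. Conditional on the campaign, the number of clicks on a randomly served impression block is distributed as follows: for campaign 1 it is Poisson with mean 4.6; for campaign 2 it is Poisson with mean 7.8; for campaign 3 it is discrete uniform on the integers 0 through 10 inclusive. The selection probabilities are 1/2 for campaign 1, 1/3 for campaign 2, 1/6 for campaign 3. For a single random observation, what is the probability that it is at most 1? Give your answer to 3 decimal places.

Conditional on each campaign, P(X ≤ 1): 1: 0.0562903; 2: 0.00360567; 3: 0.181818.
By total probability, P(X ≤ 1) = 0.5·0.0562903 + 0.333333·0.00360567 + 0.166667·0.181818 = 0.0596501.

0.060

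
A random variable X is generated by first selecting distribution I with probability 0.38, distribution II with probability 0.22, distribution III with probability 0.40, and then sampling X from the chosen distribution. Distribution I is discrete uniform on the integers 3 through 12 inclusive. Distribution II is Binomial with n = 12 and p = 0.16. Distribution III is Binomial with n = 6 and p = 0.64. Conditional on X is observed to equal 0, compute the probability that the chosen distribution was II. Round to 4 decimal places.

0.9689

Likelihoods P(X=0 | ·): I: 0; II: 0.12341; III: 0.00217678.
Posterior ∝ prior × likelihood. Numerator for II: 0.22·0.12341 = 0.0271503.
Normalizing constant: 0.38·0 + 0.22·0.12341 + 0.4·0.00217678 = 0.028021.
P(II | observation) = 0.0271503 / 0.028021 = 0.968926.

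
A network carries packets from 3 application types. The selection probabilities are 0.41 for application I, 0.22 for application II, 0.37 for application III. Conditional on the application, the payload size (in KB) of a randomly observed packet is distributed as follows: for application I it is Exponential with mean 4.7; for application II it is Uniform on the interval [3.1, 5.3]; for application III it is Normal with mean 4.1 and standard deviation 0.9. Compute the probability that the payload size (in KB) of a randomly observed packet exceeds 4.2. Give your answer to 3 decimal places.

0.446

Conditional on each application, P(X > 4.2): I: 0.409173; II: 0.5; III: 0.455764.
By total probability, P(X > 4.2) = 0.41·0.409173 + 0.22·0.5 + 0.37·0.455764 = 0.446394.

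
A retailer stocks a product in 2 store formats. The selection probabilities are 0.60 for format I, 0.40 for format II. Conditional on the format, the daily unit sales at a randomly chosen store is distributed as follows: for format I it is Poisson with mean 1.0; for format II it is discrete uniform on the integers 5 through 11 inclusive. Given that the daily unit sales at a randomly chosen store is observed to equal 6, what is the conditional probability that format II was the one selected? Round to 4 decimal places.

0.9947

Likelihoods P(X=6 | ·): I: 0.000510944; II: 0.142857.
Posterior ∝ prior × likelihood. Numerator for II: 0.4·0.142857 = 0.0571429.
Normalizing constant: 0.6·0.000510944 + 0.4·0.142857 = 0.0574494.
P(II | observation) = 0.0571429 / 0.0574494 = 0.994664.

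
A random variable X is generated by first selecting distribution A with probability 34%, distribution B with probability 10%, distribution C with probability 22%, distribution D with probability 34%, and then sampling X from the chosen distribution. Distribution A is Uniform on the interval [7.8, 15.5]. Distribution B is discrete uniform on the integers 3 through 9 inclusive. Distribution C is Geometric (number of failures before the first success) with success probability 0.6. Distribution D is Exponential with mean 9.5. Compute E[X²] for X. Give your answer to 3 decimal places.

113.538

For each component E[X²] = Var + (mean)², giving A: 140.663; B: 40; C: 1.55556; D: 180.5.
Overall E[X²] = 0.34·140.663 + 0.1·40 + 0.22·1.55556 + 0.34·180.5 = 113.538.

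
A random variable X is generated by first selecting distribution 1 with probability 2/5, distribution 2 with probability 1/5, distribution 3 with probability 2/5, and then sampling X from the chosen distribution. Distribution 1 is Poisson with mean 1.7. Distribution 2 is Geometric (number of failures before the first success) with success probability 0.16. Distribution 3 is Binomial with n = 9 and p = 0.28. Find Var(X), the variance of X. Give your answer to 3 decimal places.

Per component, 1: μ=1.7, E[X²]=4.59; 2: μ=5.25, E[X²]=60.375; 3: μ=2.52, E[X²]=8.1648.
E[X] = 0.4·1.7 + 0.2·5.25 + 0.4·2.52 = 2.738.
E[X²] = 0.4·4.59 + 0.2·60.375 + 0.4·8.1648 = 17.1769.
Var(X) = E[X²] − (E[X])² = 17.1769 − 7.49664 = 9.68028.

9.680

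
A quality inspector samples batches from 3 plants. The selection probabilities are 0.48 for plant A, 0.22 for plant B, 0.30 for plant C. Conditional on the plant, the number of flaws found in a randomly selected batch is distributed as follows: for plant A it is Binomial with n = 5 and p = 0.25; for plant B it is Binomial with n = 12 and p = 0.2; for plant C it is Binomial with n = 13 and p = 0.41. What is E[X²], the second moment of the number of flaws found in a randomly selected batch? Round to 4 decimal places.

12.3557

For each component E[X²] = Var + (mean)², giving A: 2.5; B: 7.68; C: 31.5536.
Overall E[X²] = 0.48·2.5 + 0.22·7.68 + 0.3·31.5536 = 12.3557.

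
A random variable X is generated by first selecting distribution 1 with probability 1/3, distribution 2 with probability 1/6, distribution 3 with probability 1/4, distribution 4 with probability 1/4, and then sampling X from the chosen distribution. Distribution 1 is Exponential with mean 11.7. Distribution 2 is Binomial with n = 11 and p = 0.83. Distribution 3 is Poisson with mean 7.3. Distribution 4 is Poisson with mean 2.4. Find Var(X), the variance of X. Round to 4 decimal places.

Per component, 1: μ=11.7, E[X²]=273.78; 2: μ=9.13, E[X²]=84.909; 3: μ=7.3, E[X²]=60.59; 4: μ=2.4, E[X²]=8.16.
E[X] = 0.333333·11.7 + 0.166667·9.13 + 0.25·7.3 + 0.25·2.4 = 7.84667.
E[X²] = 0.333333·273.78 + 0.166667·84.909 + 0.25·60.59 + 0.25·8.16 = 122.599.
Var(X) = E[X²] − (E[X])² = 122.599 − 61.5702 = 61.0288.

61.0288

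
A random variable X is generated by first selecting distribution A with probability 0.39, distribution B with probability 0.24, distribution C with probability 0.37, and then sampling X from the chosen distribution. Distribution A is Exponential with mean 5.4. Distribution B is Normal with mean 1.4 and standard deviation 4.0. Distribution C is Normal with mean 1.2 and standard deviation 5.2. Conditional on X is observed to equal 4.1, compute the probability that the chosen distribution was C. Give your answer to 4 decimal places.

Likelihoods f(4.1 | ·): A: 0.0866691; B: 0.0794168; C: 0.0656704.
Posterior ∝ prior × likelihood. Numerator for C: 0.37·0.0656704 = 0.024298.
Normalizing constant: 0.39·0.0866691 + 0.24·0.0794168 + 0.37·0.0656704 = 0.077159.
P(C | observation) = 0.024298 / 0.077159 = 0.314909.

0.3149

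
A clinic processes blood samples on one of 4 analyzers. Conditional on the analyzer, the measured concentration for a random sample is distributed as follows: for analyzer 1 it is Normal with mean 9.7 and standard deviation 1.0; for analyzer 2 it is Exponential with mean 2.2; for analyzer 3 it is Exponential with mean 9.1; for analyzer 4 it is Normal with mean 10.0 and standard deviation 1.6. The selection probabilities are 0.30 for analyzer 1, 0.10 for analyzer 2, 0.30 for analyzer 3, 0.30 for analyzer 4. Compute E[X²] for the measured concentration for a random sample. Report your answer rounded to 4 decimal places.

109.9490

For each component E[X²] = Var + (mean)², giving 1: 95.09; 2: 9.68; 3: 165.62; 4: 102.56.
Overall E[X²] = 0.3·95.09 + 0.1·9.68 + 0.3·165.62 + 0.3·102.56 = 109.949.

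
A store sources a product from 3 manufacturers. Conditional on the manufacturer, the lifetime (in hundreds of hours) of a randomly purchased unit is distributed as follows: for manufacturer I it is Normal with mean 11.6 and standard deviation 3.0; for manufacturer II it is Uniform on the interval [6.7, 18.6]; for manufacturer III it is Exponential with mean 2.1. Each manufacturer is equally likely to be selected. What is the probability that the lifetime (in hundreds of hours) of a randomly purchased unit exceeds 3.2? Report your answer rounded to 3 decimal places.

0.738

Conditional on each manufacturer, P(X > 3.2): I: 0.997445; II: 1; III: 0.21788.
By total probability, P(X > 3.2) = 0.333333·0.997445 + 0.333333·1 + 0.333333·0.21788 = 0.738442.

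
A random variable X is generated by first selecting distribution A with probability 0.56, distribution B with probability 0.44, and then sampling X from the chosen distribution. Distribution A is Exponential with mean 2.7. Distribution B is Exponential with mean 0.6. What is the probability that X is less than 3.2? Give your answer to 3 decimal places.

0.827

Conditional on each component, P(X < 3.2): A: 0.69431; B: 0.995172.
By total probability, P(X < 3.2) = 0.56·0.69431 + 0.44·0.995172 = 0.82669.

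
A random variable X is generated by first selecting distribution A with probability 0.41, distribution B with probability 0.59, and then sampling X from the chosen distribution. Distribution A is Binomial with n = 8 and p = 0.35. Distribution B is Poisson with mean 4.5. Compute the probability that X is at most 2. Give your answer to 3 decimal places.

Conditional on each component, P(X ≤ 2): A: 0.427814; B: 0.173578.
By total probability, P(X ≤ 2) = 0.41·0.427814 + 0.59·0.173578 = 0.277815.

0.278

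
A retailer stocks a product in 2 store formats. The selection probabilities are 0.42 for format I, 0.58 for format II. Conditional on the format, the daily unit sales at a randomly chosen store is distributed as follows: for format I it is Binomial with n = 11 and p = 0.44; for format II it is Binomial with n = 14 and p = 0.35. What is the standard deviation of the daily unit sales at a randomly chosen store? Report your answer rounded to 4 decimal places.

Per component, I: μ=4.84, E[X²]=26.136; II: μ=4.9, E[X²]=27.195.
E[X] = 0.42·4.84 + 0.58·4.9 = 4.8748.
E[X²] = 0.42·26.136 + 0.58·27.195 = 26.7502.
Var(X) = E[X²] − (E[X])² = 26.7502 − 23.7637 = 2.98654.
SD(X) = √2.98654 = 1.72816.

1.7282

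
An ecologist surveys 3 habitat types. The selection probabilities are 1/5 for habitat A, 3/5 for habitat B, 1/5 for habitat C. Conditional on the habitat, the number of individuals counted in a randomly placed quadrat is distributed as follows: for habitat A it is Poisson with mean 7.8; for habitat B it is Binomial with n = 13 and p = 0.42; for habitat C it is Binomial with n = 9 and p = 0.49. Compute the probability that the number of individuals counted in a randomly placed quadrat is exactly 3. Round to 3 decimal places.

Conditional on each habitat, P(X = 3): A: 0.0324068; B: 0.0912838; C: 0.173896.
By total probability, P(X = 3) = 0.2·0.0324068 + 0.6·0.0912838 + 0.2·0.173896 = 0.0960308.

0.096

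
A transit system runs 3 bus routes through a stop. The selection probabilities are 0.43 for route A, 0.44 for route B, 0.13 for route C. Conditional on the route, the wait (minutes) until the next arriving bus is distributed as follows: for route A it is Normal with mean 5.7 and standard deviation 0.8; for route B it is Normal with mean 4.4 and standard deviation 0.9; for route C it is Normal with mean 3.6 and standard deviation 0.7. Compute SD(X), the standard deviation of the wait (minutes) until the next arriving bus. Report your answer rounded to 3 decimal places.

Per component, A: μ=5.7, E[X²]=33.13; B: μ=4.4, E[X²]=20.17; C: μ=3.6, E[X²]=13.45.
E[X] = 0.43·5.7 + 0.44·4.4 + 0.13·3.6 = 4.855.
E[X²] = 0.43·33.13 + 0.44·20.17 + 0.13·13.45 = 24.8692.
Var(X) = E[X²] − (E[X])² = 24.8692 − 23.571 = 1.29817.
SD(X) = √1.29817 = 1.13937.

1.139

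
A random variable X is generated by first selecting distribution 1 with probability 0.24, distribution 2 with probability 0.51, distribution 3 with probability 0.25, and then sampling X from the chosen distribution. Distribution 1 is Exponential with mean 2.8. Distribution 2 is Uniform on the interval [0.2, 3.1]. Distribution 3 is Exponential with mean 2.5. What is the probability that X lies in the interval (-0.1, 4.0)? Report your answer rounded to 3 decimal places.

Conditional on each component, P(-0.1 < X < 4.0): 1: 0.760349; 2: 1; 3: 0.798103.
By total probability, P(-0.1 < X < 4.0) = 0.24·0.760349 + 0.51·1 + 0.25·0.798103 = 0.89201.

0.892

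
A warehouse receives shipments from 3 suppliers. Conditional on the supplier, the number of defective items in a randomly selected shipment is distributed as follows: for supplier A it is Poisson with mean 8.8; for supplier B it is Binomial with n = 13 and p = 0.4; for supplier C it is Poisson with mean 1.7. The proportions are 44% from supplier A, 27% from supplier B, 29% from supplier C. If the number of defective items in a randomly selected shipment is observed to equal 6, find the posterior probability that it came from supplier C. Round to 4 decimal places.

0.0182

Likelihoods P(X=6 | ·): A: 0.0972237; B: 0.19676; C: 0.00612436.
Posterior ∝ prior × likelihood. Numerator for C: 0.29·0.00612436 = 0.00177606.
Normalizing constant: 0.44·0.0972237 + 0.27·0.19676 + 0.29·0.00612436 = 0.0976796.
P(C | observation) = 0.00177606 / 0.0976796 = 0.0181825.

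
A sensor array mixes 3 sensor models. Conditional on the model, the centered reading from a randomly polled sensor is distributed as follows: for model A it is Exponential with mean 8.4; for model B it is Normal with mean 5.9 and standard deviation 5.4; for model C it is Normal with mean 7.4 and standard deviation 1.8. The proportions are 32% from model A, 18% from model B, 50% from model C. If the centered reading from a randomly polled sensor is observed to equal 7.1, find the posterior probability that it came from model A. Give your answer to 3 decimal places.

Likelihoods f(7.1 | ·): A: 0.0511256; B: 0.0720764; C: 0.218578.
Posterior ∝ prior × likelihood. Numerator for A: 0.32·0.0511256 = 0.0163602.
Normalizing constant: 0.32·0.0511256 + 0.18·0.0720764 + 0.5·0.218578 = 0.138623.
P(A | observation) = 0.0163602 / 0.138623 = 0.11802.

0.118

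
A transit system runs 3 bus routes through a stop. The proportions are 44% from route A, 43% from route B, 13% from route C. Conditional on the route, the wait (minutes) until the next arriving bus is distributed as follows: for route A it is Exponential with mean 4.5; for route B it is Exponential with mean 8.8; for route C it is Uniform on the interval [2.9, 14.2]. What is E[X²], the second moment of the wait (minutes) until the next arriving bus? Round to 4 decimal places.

For each component E[X²] = Var + (mean)², giving A: 40.5; B: 154.88; C: 83.7433.
Overall E[X²] = 0.44·40.5 + 0.43·154.88 + 0.13·83.7433 = 95.305.

95.3050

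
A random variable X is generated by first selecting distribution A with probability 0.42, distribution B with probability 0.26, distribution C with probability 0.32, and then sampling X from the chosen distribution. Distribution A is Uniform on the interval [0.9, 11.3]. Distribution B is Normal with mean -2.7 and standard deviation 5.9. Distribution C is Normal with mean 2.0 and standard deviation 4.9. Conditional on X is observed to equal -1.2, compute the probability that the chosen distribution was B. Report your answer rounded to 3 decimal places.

Likelihoods f(-1.2 | ·): A: 0; B: 0.065467; C: 0.0657814.
Posterior ∝ prior × likelihood. Numerator for B: 0.26·0.065467 = 0.0170214.
Normalizing constant: 0.42·0 + 0.26·0.065467 + 0.32·0.0657814 = 0.0380715.
P(B | observation) = 0.0170214 / 0.0380715 = 0.447091.

0.447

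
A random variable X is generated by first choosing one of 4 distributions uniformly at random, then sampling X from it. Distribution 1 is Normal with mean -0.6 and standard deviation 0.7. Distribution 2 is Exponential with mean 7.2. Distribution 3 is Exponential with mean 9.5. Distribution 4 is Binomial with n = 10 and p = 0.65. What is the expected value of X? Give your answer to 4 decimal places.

Component means — 1: -0.6; 2: 7.2; 3: 9.5; 4: 6.5.
E[X] = 0.25·-0.6 + 0.25·7.2 + 0.25·9.5 + 0.25·6.5 = 5.65.

5.6500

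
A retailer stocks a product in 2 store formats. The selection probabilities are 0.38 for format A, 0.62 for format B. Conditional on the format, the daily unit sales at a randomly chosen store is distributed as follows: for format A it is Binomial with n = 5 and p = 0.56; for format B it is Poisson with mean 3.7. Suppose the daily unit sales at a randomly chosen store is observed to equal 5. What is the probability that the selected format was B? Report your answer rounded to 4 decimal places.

0.8089

Likelihoods P(X=5 | ·): A: 0.0550732; B: 0.142869.
Posterior ∝ prior × likelihood. Numerator for B: 0.62·0.142869 = 0.0885787.
Normalizing constant: 0.38·0.0550732 + 0.62·0.142869 = 0.109507.
P(B | observation) = 0.0885787 / 0.109507 = 0.80889.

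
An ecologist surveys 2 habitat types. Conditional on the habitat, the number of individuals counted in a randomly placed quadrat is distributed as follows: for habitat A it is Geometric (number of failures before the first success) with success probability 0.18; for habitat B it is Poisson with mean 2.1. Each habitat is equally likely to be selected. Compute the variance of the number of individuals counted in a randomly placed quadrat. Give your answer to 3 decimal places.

Per component, A: μ=4.55556, E[X²]=46.0617; B: μ=2.1, E[X²]=6.51.
E[X] = 0.5·4.55556 + 0.5·2.1 = 3.32778.
E[X²] = 0.5·46.0617 + 0.5·6.51 = 26.2859.
Var(X) = E[X²] − (E[X])² = 26.2859 − 11.0741 = 15.2118.

15.212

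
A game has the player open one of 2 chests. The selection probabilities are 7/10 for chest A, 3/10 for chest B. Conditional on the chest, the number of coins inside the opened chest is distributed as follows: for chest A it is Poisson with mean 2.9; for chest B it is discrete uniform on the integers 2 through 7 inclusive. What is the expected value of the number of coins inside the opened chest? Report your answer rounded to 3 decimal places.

3.380

Component means — A: 2.9; B: 4.5.
E[X] = 0.7·2.9 + 0.3·4.5 = 3.38.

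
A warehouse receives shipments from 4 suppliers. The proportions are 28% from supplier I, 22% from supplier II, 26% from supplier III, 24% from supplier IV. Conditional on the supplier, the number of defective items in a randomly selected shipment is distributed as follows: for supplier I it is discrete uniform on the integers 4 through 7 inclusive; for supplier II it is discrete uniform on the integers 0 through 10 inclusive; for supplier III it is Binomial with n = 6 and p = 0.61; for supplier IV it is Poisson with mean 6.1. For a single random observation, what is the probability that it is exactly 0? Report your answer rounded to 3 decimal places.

Conditional on each supplier, P(X = 0): I: 0; II: 0.0909091; III: 0.00351874; IV: 0.00224287.
By total probability, P(X = 0) = 0.28·0 + 0.22·0.0909091 + 0.26·0.00351874 + 0.24·0.00224287 = 0.0214532.

0.021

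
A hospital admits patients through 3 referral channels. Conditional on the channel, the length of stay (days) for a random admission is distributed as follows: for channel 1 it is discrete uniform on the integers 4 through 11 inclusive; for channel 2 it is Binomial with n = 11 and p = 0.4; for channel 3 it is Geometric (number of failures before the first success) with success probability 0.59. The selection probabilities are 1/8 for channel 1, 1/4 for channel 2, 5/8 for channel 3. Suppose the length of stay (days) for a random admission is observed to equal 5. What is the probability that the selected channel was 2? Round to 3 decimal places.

Likelihoods P(X=5 | ·): 1: 0.125; 2: 0.220724; 3: 0.00683552.
Posterior ∝ prior × likelihood. Numerator for 2: 0.25·0.220724 = 0.055181.
Normalizing constant: 0.125·0.125 + 0.25·0.220724 + 0.625·0.00683552 = 0.0750782.
P(2 | observation) = 0.055181 / 0.0750782 = 0.73498.

0.735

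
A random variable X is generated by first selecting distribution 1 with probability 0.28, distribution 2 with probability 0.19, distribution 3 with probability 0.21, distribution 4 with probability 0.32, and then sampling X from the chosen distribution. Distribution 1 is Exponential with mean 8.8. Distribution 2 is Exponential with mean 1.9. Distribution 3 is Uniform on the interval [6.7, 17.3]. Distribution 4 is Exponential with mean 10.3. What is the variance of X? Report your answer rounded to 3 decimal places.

70.175

Per component, 1: μ=8.8, E[X²]=154.88; 2: μ=1.9, E[X²]=7.22; 3: μ=12, E[X²]=153.363; 4: μ=10.3, E[X²]=212.18.
E[X] = 0.28·8.8 + 0.19·1.9 + 0.21·12 + 0.32·10.3 = 8.641.
E[X²] = 0.28·154.88 + 0.19·7.22 + 0.21·153.363 + 0.32·212.18 = 144.842.
Var(X) = E[X²] − (E[X])² = 144.842 − 74.6669 = 70.1752.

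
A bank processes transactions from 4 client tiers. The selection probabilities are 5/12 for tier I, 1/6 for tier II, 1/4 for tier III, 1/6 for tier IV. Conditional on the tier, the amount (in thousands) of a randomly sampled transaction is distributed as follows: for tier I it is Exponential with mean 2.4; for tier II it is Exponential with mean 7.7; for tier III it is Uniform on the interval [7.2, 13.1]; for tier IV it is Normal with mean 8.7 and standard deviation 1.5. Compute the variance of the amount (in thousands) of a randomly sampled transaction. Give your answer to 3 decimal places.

Per component, I: μ=2.4, E[X²]=11.52; II: μ=7.7, E[X²]=118.58; III: μ=10.15, E[X²]=105.923; IV: μ=8.7, E[X²]=77.94.
E[X] = 0.416667·2.4 + 0.166667·7.7 + 0.25·10.15 + 0.166667·8.7 = 6.27083.
E[X²] = 0.416667·11.52 + 0.166667·118.58 + 0.25·105.923 + 0.166667·77.94 = 64.0342.
Var(X) = E[X²] − (E[X])² = 64.0342 − 39.3234 = 24.7108.

24.711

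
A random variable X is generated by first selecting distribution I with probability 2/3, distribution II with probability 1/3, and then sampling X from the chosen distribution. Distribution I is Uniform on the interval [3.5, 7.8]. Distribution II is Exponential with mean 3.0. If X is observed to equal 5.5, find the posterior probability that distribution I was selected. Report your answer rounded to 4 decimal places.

0.8972

Likelihoods f(5.5 | ·): I: 0.232558; II: 0.0532932.
Posterior ∝ prior × likelihood. Numerator for I: 0.666667·0.232558 = 0.155039.
Normalizing constant: 0.666667·0.232558 + 0.333333·0.0532932 = 0.172803.
P(I | observation) = 0.155039 / 0.172803 = 0.897199.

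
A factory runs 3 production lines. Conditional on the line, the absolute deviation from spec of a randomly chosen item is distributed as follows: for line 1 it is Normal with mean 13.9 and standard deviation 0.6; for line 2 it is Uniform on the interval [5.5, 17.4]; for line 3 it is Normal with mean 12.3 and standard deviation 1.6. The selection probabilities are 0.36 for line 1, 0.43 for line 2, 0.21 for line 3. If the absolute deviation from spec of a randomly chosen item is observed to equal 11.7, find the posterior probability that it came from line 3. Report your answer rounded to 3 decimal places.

0.573

Likelihoods f(11.7 | ·): 1: 0.000800451; 2: 0.0840336; 3: 0.232409.
Posterior ∝ prior × likelihood. Numerator for 3: 0.21·0.232409 = 0.048806.
Normalizing constant: 0.36·0.000800451 + 0.43·0.0840336 + 0.21·0.232409 = 0.0852286.
P(3 | observation) = 0.048806 / 0.0852286 = 0.572648.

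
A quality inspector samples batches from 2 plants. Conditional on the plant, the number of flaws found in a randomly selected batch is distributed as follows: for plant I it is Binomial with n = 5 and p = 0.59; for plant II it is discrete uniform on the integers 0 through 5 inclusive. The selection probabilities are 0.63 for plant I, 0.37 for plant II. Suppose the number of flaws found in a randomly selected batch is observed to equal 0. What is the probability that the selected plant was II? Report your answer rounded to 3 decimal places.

0.894

Likelihoods P(X=0 | ·): I: 0.0115856; II: 0.166667.
Posterior ∝ prior × likelihood. Numerator for II: 0.37·0.166667 = 0.0616667.
Normalizing constant: 0.63·0.0115856 + 0.37·0.166667 = 0.0689656.
P(II | observation) = 0.0616667 / 0.0689656 = 0.894165.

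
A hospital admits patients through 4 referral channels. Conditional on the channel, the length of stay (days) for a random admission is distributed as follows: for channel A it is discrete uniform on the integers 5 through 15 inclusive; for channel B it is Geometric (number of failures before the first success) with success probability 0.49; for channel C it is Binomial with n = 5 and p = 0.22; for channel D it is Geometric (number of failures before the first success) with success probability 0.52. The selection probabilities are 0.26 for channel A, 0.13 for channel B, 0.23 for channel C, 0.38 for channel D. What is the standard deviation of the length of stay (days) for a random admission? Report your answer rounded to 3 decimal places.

Per component, A: μ=10, E[X²]=110; B: μ=1.04082, E[X²]=3.20741; C: μ=1.1, E[X²]=2.068; D: μ=0.923077, E[X²]=2.62722.
E[X] = 0.26·10 + 0.13·1.04082 + 0.23·1.1 + 0.38·0.923077 = 3.33908.
E[X²] = 0.26·110 + 0.13·3.20741 + 0.23·2.068 + 0.38·2.62722 = 30.4909.
Var(X) = E[X²] − (E[X])² = 30.4909 − 11.1494 = 19.3415.
SD(X) = √19.3415 = 4.3979.

4.398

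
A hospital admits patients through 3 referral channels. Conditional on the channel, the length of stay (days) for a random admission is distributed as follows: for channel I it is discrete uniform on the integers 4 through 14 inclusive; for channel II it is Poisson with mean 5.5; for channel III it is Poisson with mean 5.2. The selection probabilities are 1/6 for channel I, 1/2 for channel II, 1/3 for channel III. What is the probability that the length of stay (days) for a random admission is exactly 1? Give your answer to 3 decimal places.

Conditional on each channel, P(X = 1): I: 0; II: 0.0224772; III: 0.0286861.
By total probability, P(X = 1) = 0.166667·0 + 0.5·0.0224772 + 0.333333·0.0286861 = 0.0208007.

0.021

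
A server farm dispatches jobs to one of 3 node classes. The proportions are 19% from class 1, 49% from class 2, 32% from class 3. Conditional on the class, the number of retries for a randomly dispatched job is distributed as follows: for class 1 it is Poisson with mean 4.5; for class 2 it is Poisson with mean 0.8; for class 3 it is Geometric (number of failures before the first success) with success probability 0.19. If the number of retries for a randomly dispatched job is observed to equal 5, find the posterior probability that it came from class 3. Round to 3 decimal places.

0.391

Likelihoods P(X=5 | ·): 1: 0.170827; 2: 0.00122697; 3: 0.0662489.
Posterior ∝ prior × likelihood. Numerator for 3: 0.32·0.0662489 = 0.0211996.
Normalizing constant: 0.19·0.170827 + 0.49·0.00122697 + 0.32·0.0662489 = 0.054258.
P(3 | observation) = 0.0211996 / 0.054258 = 0.39072.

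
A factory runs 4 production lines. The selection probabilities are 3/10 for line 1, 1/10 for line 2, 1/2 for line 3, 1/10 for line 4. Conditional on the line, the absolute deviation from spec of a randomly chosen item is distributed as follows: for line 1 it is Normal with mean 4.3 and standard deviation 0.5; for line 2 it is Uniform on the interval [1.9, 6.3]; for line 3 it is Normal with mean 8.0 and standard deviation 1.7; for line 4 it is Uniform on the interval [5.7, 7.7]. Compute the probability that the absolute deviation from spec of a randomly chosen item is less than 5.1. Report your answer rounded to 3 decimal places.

Conditional on each line, P(X < 5.1): 1: 0.945201; 2: 0.727273; 3: 0.044015; 4: 0.
By total probability, P(X < 5.1) = 0.3·0.945201 + 0.1·0.727273 + 0.5·0.044015 + 0.1·0 = 0.378295.

0.378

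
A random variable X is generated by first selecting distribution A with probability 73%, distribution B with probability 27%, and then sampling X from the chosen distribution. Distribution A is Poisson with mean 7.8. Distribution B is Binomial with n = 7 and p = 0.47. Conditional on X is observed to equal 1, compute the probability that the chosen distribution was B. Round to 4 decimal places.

Likelihoods P(X=1 | ·): A: 0.00319593; B: 0.0729207.
Posterior ∝ prior × likelihood. Numerator for B: 0.27·0.0729207 = 0.0196886.
Normalizing constant: 0.73·0.00319593 + 0.27·0.0729207 = 0.0220216.
P(B | observation) = 0.0196886 / 0.0220216 = 0.894057.

0.8941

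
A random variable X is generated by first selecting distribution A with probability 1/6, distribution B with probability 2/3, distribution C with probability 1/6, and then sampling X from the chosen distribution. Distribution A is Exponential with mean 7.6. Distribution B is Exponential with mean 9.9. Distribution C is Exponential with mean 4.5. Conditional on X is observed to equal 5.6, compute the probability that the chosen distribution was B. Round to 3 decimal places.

0.644

Likelihoods f(5.6 | ·): A: 0.0629767; B: 0.0573724; C: 0.0640224.
Posterior ∝ prior × likelihood. Numerator for B: 0.666667·0.0573724 = 0.0382483.
Normalizing constant: 0.166667·0.0629767 + 0.666667·0.0573724 + 0.166667·0.0640224 = 0.0594148.
P(B | observation) = 0.0382483 / 0.0594148 = 0.64375.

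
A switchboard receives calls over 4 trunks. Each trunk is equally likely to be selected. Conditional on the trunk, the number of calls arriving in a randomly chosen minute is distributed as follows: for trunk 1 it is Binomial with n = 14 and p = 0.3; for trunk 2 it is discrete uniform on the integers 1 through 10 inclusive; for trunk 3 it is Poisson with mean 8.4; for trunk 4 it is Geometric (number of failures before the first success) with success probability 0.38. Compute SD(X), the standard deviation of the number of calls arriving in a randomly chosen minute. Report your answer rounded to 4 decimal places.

3.4519

Per component, 1: μ=4.2, E[X²]=20.58; 2: μ=5.5, E[X²]=38.5; 3: μ=8.4, E[X²]=78.96; 4: μ=1.63158, E[X²]=6.95568.
E[X] = 0.25·4.2 + 0.25·5.5 + 0.25·8.4 + 0.25·1.63158 = 4.93289.
E[X²] = 0.25·20.58 + 0.25·38.5 + 0.25·78.96 + 0.25·6.95568 = 36.2489.
Var(X) = E[X²] − (E[X])² = 36.2489 − 24.3335 = 11.9155.
SD(X) = √11.9155 = 3.45188.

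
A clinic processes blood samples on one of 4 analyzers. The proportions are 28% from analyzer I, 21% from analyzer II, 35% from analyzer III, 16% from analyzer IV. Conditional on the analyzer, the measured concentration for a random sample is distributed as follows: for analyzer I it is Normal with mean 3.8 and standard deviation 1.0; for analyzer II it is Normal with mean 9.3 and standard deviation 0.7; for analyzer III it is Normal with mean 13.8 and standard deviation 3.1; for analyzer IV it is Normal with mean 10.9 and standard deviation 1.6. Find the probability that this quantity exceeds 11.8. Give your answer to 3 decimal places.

0.305

Conditional on each analyzer, P(X > 11.8): I: 6.66134e-16; II: 0.00017752; III: 0.740589; IV: 0.286888.
By total probability, P(X > 11.8) = 0.28·6.66134e-16 + 0.21·0.00017752 + 0.35·0.740589 + 0.16·0.286888 = 0.305145.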